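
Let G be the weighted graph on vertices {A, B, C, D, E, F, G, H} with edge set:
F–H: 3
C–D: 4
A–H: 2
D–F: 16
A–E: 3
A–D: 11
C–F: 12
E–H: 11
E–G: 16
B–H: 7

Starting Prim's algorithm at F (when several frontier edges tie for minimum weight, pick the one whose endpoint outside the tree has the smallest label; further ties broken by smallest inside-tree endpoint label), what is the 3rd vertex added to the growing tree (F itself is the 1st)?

Grow the tree from F using Prim:
Step 1: cheapest edge leaving the tree is F–H (3); add H.
Step 2: cheapest edge leaving the tree is A–H (2); add A.
Step 3: cheapest edge leaving the tree is A–E (3); add E.
Step 4: cheapest edge leaving the tree is B–H (7); add B.
Step 5: cheapest edge leaving the tree is A–D (11); add D.
Step 6: cheapest edge leaving the tree is C–D (4); add C.
Step 7: cheapest edge leaving the tree is E–G (16); add G.
Vertex order: F, H, A, E, B, D, C, G. The 3rd vertex is A.

A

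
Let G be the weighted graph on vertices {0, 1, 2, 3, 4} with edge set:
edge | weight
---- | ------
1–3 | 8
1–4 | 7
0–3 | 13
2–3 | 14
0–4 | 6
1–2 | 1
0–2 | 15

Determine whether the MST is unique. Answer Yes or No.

Sort edges by weight, then run Kruskal:
1–2 (1): add. Components now {0} {1,2} {3} {4}
0–4 (6): add. Components now {0,4} {1,2} {3}
1–4 (7): add. Components now {0,1,2,4} {3}
1–3 (8): add. Components now {0,1,2,3,4}
Every non-tree edge has weight strictly greater than the heaviest edge on the tree path between its endpoints, so the MST is unique.

Yes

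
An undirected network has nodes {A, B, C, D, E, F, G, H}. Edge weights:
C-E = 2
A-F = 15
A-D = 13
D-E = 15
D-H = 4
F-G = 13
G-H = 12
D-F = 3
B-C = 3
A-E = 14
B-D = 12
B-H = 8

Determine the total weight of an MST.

Prim's algorithm from E:
Step 1: frontier [C-E 2, A-E 14, D-E 15] → take C-E (2); add C.
Step 2: frontier [B-C 3, A-E 14, D-E 15] → take B-C (3); add B.
Step 3: frontier [B-H 8, B-D 12, A-E 14, D-E 15] → take B-H (8); add H.
Step 4: frontier [B-D 12, A-E 14, D-E 15, D-H 4, G-H 12] → take D-H (4); add D.
Step 5: frontier [D-F 3, A-D 13, A-E 14, G-H 12] → take D-F (3); add F.
Step 6: frontier [A-D 13, A-E 14, F-G 13, A-F 15, G-H 12] → take G-H (12); add G.
Step 7: frontier [A-D 13, A-E 14, A-F 15] → take A-D (13); add A.
MST edges: C-E, B-C, B-H, D-H, D-F, G-H, A-D; total weight 2+3+8+4+3+12+13 = 45.

45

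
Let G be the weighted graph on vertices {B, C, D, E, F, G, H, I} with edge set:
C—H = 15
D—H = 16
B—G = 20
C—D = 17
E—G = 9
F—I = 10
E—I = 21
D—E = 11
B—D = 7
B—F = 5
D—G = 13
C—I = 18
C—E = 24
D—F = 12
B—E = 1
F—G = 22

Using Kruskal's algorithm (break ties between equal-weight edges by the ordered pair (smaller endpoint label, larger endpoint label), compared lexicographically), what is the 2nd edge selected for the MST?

Sort edges by weight, then run Kruskal:
B—E (1): add — endpoints in different components.
B—F (5): add — endpoints in different components.
B—D (7): add — endpoints in different components.
E—G (9): add — endpoints in different components.
F—I (10): add — endpoints in different components.
D—E (11): skip — D and E already connected.
D—F (12): skip — D and F already connected.
D—G (13): skip — D and G already connected.
C—H (15): add — endpoints in different components.
D—H (16): add — endpoints in different components.
The 2nd edge added is B—F.

B-F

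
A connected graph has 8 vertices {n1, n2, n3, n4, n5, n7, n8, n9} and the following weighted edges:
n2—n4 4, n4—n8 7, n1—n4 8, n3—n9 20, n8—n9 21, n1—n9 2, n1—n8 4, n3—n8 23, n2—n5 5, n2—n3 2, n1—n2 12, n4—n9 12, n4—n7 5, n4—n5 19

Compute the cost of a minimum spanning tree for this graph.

Kruskal: consider edges lightest-first.
n1—n9 (2): add — endpoints in different components.
n2—n3 (2): add — endpoints in different components.
n1—n8 (4): add — endpoints in different components.
n2—n4 (4): add — endpoints in different components.
n2—n5 (5): add — endpoints in different components.
n4—n7 (5): add — endpoints in different components.
n4—n8 (7): add — endpoints in different components.
MST edges: n1—n9, n2—n3, n1—n8, n2—n4, n2—n5, n4—n7, n4—n8; total weight 2+2+4+4+5+5+7 = 29.

29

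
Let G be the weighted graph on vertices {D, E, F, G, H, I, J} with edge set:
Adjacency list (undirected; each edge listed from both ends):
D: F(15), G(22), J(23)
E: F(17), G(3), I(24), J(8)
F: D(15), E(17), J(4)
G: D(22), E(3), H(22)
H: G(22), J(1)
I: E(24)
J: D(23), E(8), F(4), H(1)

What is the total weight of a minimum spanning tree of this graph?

55

Kruskal's algorithm — process edges by increasing weight (ties by edge label):
H-J (1): add. Components now {D} {E} {F} {G} {H,J} {I}
E-G (3): add. Components now {D} {E,G} {F} {H,J} {I}
F-J (4): add. Components now {D} {E,G} {F,H,J} {I}
E-J (8): add. Components now {D} {E,F,G,H,J} {I}
D-F (15): add. Components now {D,E,F,G,H,J} {I}
E-F (17): skip — E and F already connected.
D-G (22): skip — D and G already connected.
G-H (22): skip — G and H already connected.
D-J (23): skip — D and J already connected.
E-I (24): add. Components now {D,E,F,G,H,I,J}
MST edges: H-J, E-G, F-J, E-J, D-F, E-I; total weight 1+3+4+8+15+24 = 55.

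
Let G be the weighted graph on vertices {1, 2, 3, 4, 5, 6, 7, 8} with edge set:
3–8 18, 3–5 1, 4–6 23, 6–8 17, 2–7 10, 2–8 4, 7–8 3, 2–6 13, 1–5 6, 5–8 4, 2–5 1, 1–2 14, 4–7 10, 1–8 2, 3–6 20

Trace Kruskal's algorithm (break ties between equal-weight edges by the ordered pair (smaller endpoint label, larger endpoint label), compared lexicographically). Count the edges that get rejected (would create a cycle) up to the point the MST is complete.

3

Sort edges by weight, then run Kruskal:
2–5 (1): add — endpoints in different components.
3–5 (1): add — endpoints in different components.
1–8 (2): add — endpoints in different components.
7–8 (3): add — endpoints in different components.
2–8 (4): add — endpoints in different components.
5–8 (4): skip — 5 and 8 already connected.
1–5 (6): skip — 1 and 5 already connected.
2–7 (10): skip — 2 and 7 already connected.
4–7 (10): add — endpoints in different components.
2–6 (13): add — endpoints in different components.
Edges rejected before the tree was complete: 3.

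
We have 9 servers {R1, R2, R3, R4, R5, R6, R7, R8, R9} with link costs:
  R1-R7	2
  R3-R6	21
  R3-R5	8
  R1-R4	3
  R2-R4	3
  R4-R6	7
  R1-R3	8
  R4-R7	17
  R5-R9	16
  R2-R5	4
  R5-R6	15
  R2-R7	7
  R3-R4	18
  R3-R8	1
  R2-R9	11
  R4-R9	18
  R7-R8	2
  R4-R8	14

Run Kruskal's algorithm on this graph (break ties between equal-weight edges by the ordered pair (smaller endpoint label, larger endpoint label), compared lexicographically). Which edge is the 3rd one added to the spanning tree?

R7-R8

Kruskal: consider edges lightest-first.
R3-R8 (1): add — endpoints in different components.
R1-R7 (2): add — endpoints in different components.
R7-R8 (2): add — endpoints in different components.
R1-R4 (3): add — endpoints in different components.
R2-R4 (3): add — endpoints in different components.
R2-R5 (4): add — endpoints in different components.
R2-R7 (7): skip — R2 and R7 already connected.
R4-R6 (7): add — endpoints in different components.
R1-R3 (8): skip — R3 and R1 already connected.
R3-R5 (8): skip — R3 and R5 already connected.
R2-R9 (11): add — endpoints in different components.
The 3rd edge added is R7-R8.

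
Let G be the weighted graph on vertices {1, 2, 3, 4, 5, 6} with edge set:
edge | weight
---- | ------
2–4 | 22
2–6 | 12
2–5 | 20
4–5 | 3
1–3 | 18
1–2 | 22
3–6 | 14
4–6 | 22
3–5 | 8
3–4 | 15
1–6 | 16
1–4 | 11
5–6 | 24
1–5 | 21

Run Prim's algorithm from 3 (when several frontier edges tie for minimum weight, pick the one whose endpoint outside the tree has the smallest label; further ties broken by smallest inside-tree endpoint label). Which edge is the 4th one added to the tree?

Prim's algorithm from 3:
Step 1: cheapest edge leaving the tree is 3–5 (8); add 5.
Step 2: cheapest edge leaving the tree is 4–5 (3); add 4.
Step 3: cheapest edge leaving the tree is 1–4 (11); add 1.
Step 4: cheapest edge leaving the tree is 3–6 (14); add 6.
Step 5: cheapest edge leaving the tree is 2–6 (12); add 2.
The 4th edge added is 3–6.

3-6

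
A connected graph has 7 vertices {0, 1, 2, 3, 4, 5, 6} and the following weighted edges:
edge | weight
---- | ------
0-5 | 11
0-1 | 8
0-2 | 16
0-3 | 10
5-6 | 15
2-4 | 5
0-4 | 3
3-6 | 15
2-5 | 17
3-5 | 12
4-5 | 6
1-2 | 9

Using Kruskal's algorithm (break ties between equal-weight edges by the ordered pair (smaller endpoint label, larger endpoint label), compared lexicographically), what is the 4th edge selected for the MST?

0-1

Kruskal's algorithm — process edges by increasing weight (ties by edge label):
0-4 (3): add — endpoints in different components.
2-4 (5): add — endpoints in different components.
4-5 (6): add — endpoints in different components.
0-1 (8): add — endpoints in different components.
1-2 (9): skip — 1 and 2 already connected.
0-3 (10): add — endpoints in different components.
0-5 (11): skip — 0 and 5 already connected.
3-5 (12): skip — 3 and 5 already connected.
3-6 (15): add — endpoints in different components.
The 4th edge added is 0-1.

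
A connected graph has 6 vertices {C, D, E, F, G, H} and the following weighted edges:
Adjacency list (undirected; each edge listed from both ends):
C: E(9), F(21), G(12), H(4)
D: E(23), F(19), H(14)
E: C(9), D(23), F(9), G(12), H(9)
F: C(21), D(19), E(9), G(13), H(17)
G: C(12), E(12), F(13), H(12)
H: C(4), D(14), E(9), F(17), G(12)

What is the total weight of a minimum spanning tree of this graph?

48

Prim's algorithm from D:
Step 1: frontier [D-H 14, D-F 19, D-E 23] → take D-H (14); add H.
Step 2: frontier [D-F 19, D-E 23, C-H 4, E-H 9, G-H 12, F-H 17] → take C-H (4); add C.
Step 3: frontier [C-E 9, C-G 12, C-F 21, D-F 19, D-E 23, E-H 9, G-H 12, F-H 17] → take C-E (9); add E.
Step 4: frontier [C-G 12, C-F 21, D-F 19, E-F 9, E-G 12, G-H 12, F-H 17] → take E-F (9); add F.
Step 5: frontier [C-G 12, E-G 12, F-G 13, G-H 12] → take C-G (12); add G.
MST edges: D-H, C-H, C-E, E-F, C-G; total weight 14+4+9+9+12 = 48.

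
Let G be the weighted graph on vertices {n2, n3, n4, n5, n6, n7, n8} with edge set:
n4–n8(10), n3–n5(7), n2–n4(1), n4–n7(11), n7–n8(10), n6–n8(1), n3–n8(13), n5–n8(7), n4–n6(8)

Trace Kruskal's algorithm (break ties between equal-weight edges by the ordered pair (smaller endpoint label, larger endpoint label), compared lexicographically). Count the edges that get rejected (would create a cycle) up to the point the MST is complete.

Sort edges by weight, then run Kruskal:
n2–n4 (1): add. Components now {n8} {n3} {n7} {n5} {n2,n4} {n6}
n6–n8 (1): add. Components now {n6,n8} {n3} {n7} {n5} {n2,n4}
n3–n5 (7): add. Components now {n6,n8} {n3,n5} {n7} {n2,n4}
n5–n8 (7): add. Components now {n3,n5,n6,n8} {n7} {n2,n4}
n4–n6 (8): add. Components now {n2,n3,n4,n5,n6,n8} {n7}
n4–n8 (10): skip — n8 and n4 already connected.
n7–n8 (10): add. Components now {n2,n3,n4,n5,n6,n7,n8}
Edges rejected before the tree was complete: 1.

1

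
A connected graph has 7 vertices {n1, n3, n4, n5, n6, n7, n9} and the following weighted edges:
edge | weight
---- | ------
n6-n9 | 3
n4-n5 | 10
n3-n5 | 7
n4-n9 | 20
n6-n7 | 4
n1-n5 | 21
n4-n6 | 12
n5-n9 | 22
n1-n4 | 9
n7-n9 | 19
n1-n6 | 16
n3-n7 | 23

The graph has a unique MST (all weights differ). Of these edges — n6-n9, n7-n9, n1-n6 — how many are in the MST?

1

Kruskal's algorithm — process edges by increasing weight (ties by edge label):
n6-n9 (3): add. Components now {n3} {n6,n9} {n5} {n1} {n7} {n4}
n6-n7 (4): add. Components now {n3} {n6,n7,n9} {n5} {n1} {n4}
n3-n5 (7): add. Components now {n3,n5} {n6,n7,n9} {n1} {n4}
n1-n4 (9): add. Components now {n3,n5} {n6,n7,n9} {n1,n4}
n4-n5 (10): add. Components now {n1,n3,n4,n5} {n6,n7,n9}
n4-n6 (12): add. Components now {n1,n3,n4,n5,n6,n7,n9}
MST edge set: {n6-n9, n6-n7, n3-n5, n1-n4, n4-n5, n4-n6}.
Of the listed edges, {n6-n9} are in the MST → 1.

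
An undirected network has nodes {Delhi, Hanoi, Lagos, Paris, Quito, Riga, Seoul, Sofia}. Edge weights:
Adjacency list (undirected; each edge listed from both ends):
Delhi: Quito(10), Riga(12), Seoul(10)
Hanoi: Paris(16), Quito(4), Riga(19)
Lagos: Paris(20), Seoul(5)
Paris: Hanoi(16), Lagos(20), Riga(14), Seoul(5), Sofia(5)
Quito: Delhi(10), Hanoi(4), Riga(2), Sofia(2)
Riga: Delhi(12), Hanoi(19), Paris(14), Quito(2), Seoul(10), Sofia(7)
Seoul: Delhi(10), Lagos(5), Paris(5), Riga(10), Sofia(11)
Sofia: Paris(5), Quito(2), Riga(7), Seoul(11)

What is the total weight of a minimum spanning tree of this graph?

33

Sort edges by weight, then run Kruskal:
Quito–Riga (2): add — endpoints in different components.
Quito–Sofia (2): add — endpoints in different components.
Hanoi–Quito (4): add — endpoints in different components.
Lagos–Seoul (5): add — endpoints in different components.
Paris–Seoul (5): add — endpoints in different components.
Paris–Sofia (5): add — endpoints in different components.
Riga–Sofia (7): skip — Sofia and Riga already connected.
Delhi–Quito (10): add — endpoints in different components.
MST edges: Quito–Riga, Quito–Sofia, Hanoi–Quito, Lagos–Seoul, Paris–Seoul, Paris–Sofia, Delhi–Quito; total weight 2+2+4+5+5+5+10 = 33.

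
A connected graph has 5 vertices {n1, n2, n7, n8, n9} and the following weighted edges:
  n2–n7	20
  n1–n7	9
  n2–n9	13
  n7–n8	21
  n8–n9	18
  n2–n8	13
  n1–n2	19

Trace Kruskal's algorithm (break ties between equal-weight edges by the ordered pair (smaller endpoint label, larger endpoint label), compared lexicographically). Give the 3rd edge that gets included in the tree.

Kruskal's algorithm — process edges by increasing weight (ties by edge label):
n1–n7 (9): add. Components now {n8} {n2} {n9} {n1,n7}
n2–n8 (13): add. Components now {n2,n8} {n9} {n1,n7}
n2–n9 (13): add. Components now {n2,n8,n9} {n1,n7}
n8–n9 (18): skip — n8 and n9 already connected.
n1–n2 (19): add. Components now {n1,n2,n7,n8,n9}
The 3rd edge added is n2–n9.

n2-n9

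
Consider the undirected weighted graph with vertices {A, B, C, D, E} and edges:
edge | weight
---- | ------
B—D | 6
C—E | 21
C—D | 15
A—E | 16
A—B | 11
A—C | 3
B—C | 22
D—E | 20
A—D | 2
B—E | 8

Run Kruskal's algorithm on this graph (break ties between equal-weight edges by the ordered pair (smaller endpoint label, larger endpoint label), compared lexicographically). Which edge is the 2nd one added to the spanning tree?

Kruskal's algorithm — process edges by increasing weight (ties by edge label):
A—D (2): add. Components now {A,D} {B} {C} {E}
A—C (3): add. Components now {A,C,D} {B} {E}
B—D (6): add. Components now {A,B,C,D} {E}
B—E (8): add. Components now {A,B,C,D,E}
The 2nd edge added is A—C.

A-C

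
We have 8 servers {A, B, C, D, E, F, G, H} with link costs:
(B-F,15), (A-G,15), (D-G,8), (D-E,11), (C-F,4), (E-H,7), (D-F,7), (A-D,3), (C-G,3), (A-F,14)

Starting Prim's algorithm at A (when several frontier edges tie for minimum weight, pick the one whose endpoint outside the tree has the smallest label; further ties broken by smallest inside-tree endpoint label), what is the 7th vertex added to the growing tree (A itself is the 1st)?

H

Grow the tree from A using Prim:
Step 1: cheapest edge leaving the tree is A-D (3); add D.
Step 2: cheapest edge leaving the tree is D-F (7); add F.
Step 3: cheapest edge leaving the tree is C-F (4); add C.
Step 4: cheapest edge leaving the tree is C-G (3); add G.
Step 5: cheapest edge leaving the tree is D-E (11); add E.
Step 6: cheapest edge leaving the tree is E-H (7); add H.
Step 7: cheapest edge leaving the tree is B-F (15); add B.
Vertex order: A, D, F, C, G, E, H, B. The 7th vertex is H.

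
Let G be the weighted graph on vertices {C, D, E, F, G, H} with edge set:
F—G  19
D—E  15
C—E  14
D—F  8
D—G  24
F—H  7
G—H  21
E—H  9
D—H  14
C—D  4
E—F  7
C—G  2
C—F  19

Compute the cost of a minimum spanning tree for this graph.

Sort edges by weight, then run Kruskal:
C—G (2): add — endpoints in different components.
C—D (4): add — endpoints in different components.
E—F (7): add — endpoints in different components.
F—H (7): add — endpoints in different components.
D—F (8): add — endpoints in different components.
MST edges: C—G, C—D, E—F, F—H, D—F; total weight 2+4+7+7+8 = 28.

28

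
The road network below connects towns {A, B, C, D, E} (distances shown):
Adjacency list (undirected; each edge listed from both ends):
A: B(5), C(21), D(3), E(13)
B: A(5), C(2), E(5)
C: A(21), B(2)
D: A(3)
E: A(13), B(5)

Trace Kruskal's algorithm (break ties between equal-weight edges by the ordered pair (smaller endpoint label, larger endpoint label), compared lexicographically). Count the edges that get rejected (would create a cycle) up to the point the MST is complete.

Kruskal: consider edges lightest-first.
B—C (2): add — endpoints in different components.
A—D (3): add — endpoints in different components.
A—B (5): add — endpoints in different components.
B—E (5): add — endpoints in different components.
Edges rejected before the tree was complete: 0.

0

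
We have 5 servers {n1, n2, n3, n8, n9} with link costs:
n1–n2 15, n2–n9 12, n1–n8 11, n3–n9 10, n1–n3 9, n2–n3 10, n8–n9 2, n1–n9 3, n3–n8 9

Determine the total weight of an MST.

24

Kruskal's algorithm — process edges by increasing weight (ties by edge label):
n8–n9 (2): add — endpoints in different components.
n1–n9 (3): add — endpoints in different components.
n1–n3 (9): add — endpoints in different components.
n3–n8 (9): skip — n8 and n3 already connected.
n2–n3 (10): add — endpoints in different components.
MST edges: n8–n9, n1–n9, n1–n3, n2–n3; total weight 2+3+9+10 = 24.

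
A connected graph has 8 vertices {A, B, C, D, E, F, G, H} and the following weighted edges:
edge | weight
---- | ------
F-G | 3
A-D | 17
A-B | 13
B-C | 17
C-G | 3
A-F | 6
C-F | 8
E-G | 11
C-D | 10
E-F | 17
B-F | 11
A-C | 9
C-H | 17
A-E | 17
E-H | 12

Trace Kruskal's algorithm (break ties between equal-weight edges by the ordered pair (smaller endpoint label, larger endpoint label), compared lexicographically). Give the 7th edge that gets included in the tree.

E-H

Sort edges by weight, then run Kruskal:
C-G (3): add — endpoints in different components.
F-G (3): add — endpoints in different components.
A-F (6): add — endpoints in different components.
C-F (8): skip — C and F already connected.
A-C (9): skip — A and C already connected.
C-D (10): add — endpoints in different components.
B-F (11): add — endpoints in different components.
E-G (11): add — endpoints in different components.
E-H (12): add — endpoints in different components.
The 7th edge added is E-H.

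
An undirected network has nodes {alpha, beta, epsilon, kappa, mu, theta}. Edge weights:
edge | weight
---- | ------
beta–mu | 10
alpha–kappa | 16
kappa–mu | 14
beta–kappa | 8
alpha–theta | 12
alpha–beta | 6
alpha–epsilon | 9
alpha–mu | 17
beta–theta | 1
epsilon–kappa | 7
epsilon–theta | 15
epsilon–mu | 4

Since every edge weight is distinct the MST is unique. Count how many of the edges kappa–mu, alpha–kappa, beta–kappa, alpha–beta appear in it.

Kruskal: consider edges lightest-first.
beta–theta (1): add. Components now {epsilon} {mu} {beta,theta} {alpha} {kappa}
epsilon–mu (4): add. Components now {epsilon,mu} {beta,theta} {alpha} {kappa}
alpha–beta (6): add. Components now {epsilon,mu} {alpha,beta,theta} {kappa}
epsilon–kappa (7): add. Components now {epsilon,kappa,mu} {alpha,beta,theta}
beta–kappa (8): add. Components now {alpha,beta,epsilon,kappa,mu,theta}
MST edge set: {beta–theta, epsilon–mu, alpha–beta, epsilon–kappa, beta–kappa}.
Of the listed edges, {beta–kappa, alpha–beta} are in the MST → 2.

2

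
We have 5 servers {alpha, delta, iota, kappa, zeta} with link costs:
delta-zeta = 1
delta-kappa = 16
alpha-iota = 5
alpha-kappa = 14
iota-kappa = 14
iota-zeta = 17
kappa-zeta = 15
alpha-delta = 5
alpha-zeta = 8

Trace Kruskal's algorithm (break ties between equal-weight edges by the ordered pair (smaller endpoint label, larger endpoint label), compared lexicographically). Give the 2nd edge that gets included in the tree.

Kruskal: consider edges lightest-first.
delta-zeta (1): add. Components now {iota} {kappa} {delta,zeta} {alpha}
alpha-delta (5): add. Components now {iota} {kappa} {alpha,delta,zeta}
alpha-iota (5): add. Components now {alpha,delta,iota,zeta} {kappa}
alpha-zeta (8): skip — zeta and alpha already connected.
alpha-kappa (14): add. Components now {alpha,delta,iota,kappa,zeta}
The 2nd edge added is alpha-delta.

alpha-delta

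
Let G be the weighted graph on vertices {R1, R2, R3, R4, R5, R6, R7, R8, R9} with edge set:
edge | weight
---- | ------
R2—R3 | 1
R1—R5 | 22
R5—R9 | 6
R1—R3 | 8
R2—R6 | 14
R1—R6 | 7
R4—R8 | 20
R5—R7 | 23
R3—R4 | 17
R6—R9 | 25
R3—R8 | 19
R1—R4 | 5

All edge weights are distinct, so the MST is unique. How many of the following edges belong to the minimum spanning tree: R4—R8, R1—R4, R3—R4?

1

Kruskal: consider edges lightest-first.
R2—R3 (1): add — endpoints in different components.
R1—R4 (5): add — endpoints in different components.
R5—R9 (6): add — endpoints in different components.
R1—R6 (7): add — endpoints in different components.
R1—R3 (8): add — endpoints in different components.
R2—R6 (14): skip — R6 and R2 already connected.
R3—R4 (17): skip — R3 and R4 already connected.
R3—R8 (19): add — endpoints in different components.
R4—R8 (20): skip — R8 and R4 already connected.
R1—R5 (22): add — endpoints in different components.
R5—R7 (23): add — endpoints in different components.
MST edge set: {R2—R3, R1—R4, R5—R9, R1—R6, R1—R3, R3—R8, R1—R5, R5—R7}.
Of the listed edges, {R1—R4} are in the MST → 1.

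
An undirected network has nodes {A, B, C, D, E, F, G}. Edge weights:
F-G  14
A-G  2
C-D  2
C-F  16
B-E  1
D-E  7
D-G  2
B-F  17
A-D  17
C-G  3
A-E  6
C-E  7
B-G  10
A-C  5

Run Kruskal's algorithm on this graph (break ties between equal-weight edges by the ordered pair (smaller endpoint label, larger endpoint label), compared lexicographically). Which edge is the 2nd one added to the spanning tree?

Kruskal's algorithm — process edges by increasing weight (ties by edge label):
B-E (1): add — endpoints in different components.
A-G (2): add — endpoints in different components.
C-D (2): add — endpoints in different components.
D-G (2): add — endpoints in different components.
C-G (3): skip — C and G already connected.
A-C (5): skip — A and C already connected.
A-E (6): add — endpoints in different components.
C-E (7): skip — C and E already connected.
D-E (7): skip — D and E already connected.
B-G (10): skip — B and G already connected.
F-G (14): add — endpoints in different components.
The 2nd edge added is A-G.

A-G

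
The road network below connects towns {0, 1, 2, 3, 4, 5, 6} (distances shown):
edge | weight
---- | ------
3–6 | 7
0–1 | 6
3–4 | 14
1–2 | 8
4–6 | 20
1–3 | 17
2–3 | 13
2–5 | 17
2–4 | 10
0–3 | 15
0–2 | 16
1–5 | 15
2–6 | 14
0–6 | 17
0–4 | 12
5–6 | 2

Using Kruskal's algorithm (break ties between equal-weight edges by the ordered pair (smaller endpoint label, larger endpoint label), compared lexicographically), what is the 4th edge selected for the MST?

1-2

Sort edges by weight, then run Kruskal:
5–6 (2): add. Components now {0} {1} {2} {3} {4} {5,6}
0–1 (6): add. Components now {0,1} {2} {3} {4} {5,6}
3–6 (7): add. Components now {0,1} {2} {3,5,6} {4}
1–2 (8): add. Components now {0,1,2} {3,5,6} {4}
2–4 (10): add. Components now {0,1,2,4} {3,5,6}
0–4 (12): skip — 0 and 4 already connected.
2–3 (13): add. Components now {0,1,2,3,4,5,6}
The 4th edge added is 1–2.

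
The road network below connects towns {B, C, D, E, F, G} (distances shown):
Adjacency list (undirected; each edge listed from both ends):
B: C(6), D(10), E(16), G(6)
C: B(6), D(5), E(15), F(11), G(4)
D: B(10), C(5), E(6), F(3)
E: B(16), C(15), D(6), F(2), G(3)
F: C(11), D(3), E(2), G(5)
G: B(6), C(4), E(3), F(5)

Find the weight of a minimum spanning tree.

Prim, starting at G.
Step 1: cheapest edge leaving the tree is E G (3); add E.
Step 2: cheapest edge leaving the tree is E F (2); add F.
Step 3: cheapest edge leaving the tree is D F (3); add D.
Step 4: cheapest edge leaving the tree is C G (4); add C.
Step 5: cheapest edge leaving the tree is B C (6); add B.
MST edges: E G, E F, D F, C G, B C; total weight 3+2+3+4+6 = 18.

18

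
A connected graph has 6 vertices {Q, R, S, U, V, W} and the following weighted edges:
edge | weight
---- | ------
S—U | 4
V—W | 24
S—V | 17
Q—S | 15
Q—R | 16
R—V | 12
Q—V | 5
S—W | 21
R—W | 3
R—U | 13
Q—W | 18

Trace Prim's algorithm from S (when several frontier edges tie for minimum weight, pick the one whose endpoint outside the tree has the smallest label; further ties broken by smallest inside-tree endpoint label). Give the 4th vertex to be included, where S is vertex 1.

W

Prim, starting at S.
Step 1: frontier [S—U 4, Q—S 15, S—V 17, S—W 21] → take S—U (4); add U.
Step 2: frontier [Q—S 15, S—V 17, S—W 21, R—U 13] → take R—U (13); add R.
Step 3: frontier [R—W 3, R—V 12, Q—R 16, Q—S 15, S—V 17, S—W 21] → take R—W (3); add W.
Step 4: frontier [R—V 12, Q—R 16, Q—S 15, S—V 17, Q—W 18, V—W 24] → take R—V (12); add V.
Step 5: frontier [Q—R 16, Q—S 15, Q—V 5, Q—W 18] → take Q—V (5); add Q.
Vertex order: S, U, R, W, V, Q. The 4th vertex is W.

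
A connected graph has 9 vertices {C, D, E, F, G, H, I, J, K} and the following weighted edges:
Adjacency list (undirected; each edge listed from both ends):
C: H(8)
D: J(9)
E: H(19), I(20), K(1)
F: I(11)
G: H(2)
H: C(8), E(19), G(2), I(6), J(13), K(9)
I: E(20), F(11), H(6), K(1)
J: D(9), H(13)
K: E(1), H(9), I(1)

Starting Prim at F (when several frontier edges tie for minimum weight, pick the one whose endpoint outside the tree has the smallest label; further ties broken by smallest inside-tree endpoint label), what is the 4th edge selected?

Grow the tree from F using Prim:
Step 1: frontier [F-I 11] → take F-I (11); add I.
Step 2: frontier [I-K 1, H-I 6, E-I 20] → take I-K (1); add K.
Step 3: frontier [H-I 6, E-I 20, E-K 1, H-K 9] → take E-K (1); add E.
Step 4: frontier [E-H 19, H-I 6, H-K 9] → take H-I (6); add H.
Step 5: frontier [G-H 2, C-H 8, H-J 13] → take G-H (2); add G.
Step 6: frontier [C-H 8, H-J 13] → take C-H (8); add C.
Step 7: frontier [H-J 13] → take H-J (13); add J.
Step 8: frontier [D-J 9] → take D-J (9); add D.
The 4th edge added is H-I.

H-I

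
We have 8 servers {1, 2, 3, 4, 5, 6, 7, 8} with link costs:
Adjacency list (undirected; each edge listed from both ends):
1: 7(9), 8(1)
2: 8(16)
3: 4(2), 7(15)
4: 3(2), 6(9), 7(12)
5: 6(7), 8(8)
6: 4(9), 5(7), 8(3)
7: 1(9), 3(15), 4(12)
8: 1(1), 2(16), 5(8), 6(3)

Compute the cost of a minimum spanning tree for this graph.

47

Kruskal's algorithm — process edges by increasing weight (ties by edge label):
1—8 (1): add — endpoints in different components.
3—4 (2): add — endpoints in different components.
6—8 (3): add — endpoints in different components.
5—6 (7): add — endpoints in different components.
5—8 (8): skip — 5 and 8 already connected.
1—7 (9): add — endpoints in different components.
4—6 (9): add — endpoints in different components.
4—7 (12): skip — 4 and 7 already connected.
3—7 (15): skip — 3 and 7 already connected.
2—8 (16): add — endpoints in different components.
MST edges: 1—8, 3—4, 6—8, 5—6, 1—7, 4—6, 2—8; total weight 1+2+3+7+9+9+16 = 47.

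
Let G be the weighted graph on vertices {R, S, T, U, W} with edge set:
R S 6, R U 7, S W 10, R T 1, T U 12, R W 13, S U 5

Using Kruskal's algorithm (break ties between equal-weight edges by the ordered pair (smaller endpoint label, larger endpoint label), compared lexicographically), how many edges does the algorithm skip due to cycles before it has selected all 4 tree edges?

1

Kruskal's algorithm — process edges by increasing weight (ties by edge label):
R T (1): add. Components now {U} {S} {R,T} {W}
S U (5): add. Components now {S,U} {R,T} {W}
R S (6): add. Components now {R,S,T,U} {W}
R U (7): skip — U and R already connected.
S W (10): add. Components now {R,S,T,U,W}
Edges rejected before the tree was complete: 1.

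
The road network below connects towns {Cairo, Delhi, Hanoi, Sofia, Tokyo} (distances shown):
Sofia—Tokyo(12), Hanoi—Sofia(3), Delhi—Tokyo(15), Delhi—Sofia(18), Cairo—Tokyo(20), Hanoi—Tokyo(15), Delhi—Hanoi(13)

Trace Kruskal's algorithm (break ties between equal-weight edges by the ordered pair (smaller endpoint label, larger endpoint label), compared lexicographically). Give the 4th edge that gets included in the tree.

Cairo-Tokyo

Sort edges by weight, then run Kruskal:
Hanoi—Sofia (3): add — endpoints in different components.
Sofia—Tokyo (12): add — endpoints in different components.
Delhi—Hanoi (13): add — endpoints in different components.
Delhi—Tokyo (15): skip — Tokyo and Delhi already connected.
Hanoi—Tokyo (15): skip — Hanoi and Tokyo already connected.
Delhi—Sofia (18): skip — Sofia and Delhi already connected.
Cairo—Tokyo (20): add — endpoints in different components.
The 4th edge added is Cairo—Tokyo.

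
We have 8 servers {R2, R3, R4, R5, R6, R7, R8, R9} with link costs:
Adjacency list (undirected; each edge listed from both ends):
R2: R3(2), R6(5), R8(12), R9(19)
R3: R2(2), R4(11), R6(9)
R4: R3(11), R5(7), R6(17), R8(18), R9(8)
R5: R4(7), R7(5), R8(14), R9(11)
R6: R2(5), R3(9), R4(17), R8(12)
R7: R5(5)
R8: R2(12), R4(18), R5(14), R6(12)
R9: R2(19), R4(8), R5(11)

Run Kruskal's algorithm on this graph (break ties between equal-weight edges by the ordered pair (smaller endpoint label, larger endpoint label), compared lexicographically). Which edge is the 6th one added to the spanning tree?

Sort edges by weight, then run Kruskal:
R2—R3 (2): add — endpoints in different components.
R2—R6 (5): add — endpoints in different components.
R5—R7 (5): add — endpoints in different components.
R4—R5 (7): add — endpoints in different components.
R4—R9 (8): add — endpoints in different components.
R3—R6 (9): skip — R3 and R6 already connected.
R3—R4 (11): add — endpoints in different components.
R5—R9 (11): skip — R5 and R9 already connected.
R2—R8 (12): add — endpoints in different components.
The 6th edge added is R3—R4.

R3-R4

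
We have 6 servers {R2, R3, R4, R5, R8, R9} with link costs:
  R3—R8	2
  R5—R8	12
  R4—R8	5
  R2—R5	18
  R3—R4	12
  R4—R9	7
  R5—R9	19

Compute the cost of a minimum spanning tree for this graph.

44

Prim's algorithm from R2:
Step 1: frontier [R2—R5 18] → take R2—R5 (18); add R5.
Step 2: frontier [R5—R8 12, R5—R9 19] → take R5—R8 (12); add R8.
Step 3: frontier [R5—R9 19, R3—R8 2, R4—R8 5] → take R3—R8 (2); add R3.
Step 4: frontier [R3—R4 12, R5—R9 19, R4—R8 5] → take R4—R8 (5); add R4.
Step 5: frontier [R4—R9 7, R5—R9 19] → take R4—R9 (7); add R9.
MST edges: R2—R5, R5—R8, R3—R8, R4—R8, R4—R9; total weight 18+12+2+5+7 = 44.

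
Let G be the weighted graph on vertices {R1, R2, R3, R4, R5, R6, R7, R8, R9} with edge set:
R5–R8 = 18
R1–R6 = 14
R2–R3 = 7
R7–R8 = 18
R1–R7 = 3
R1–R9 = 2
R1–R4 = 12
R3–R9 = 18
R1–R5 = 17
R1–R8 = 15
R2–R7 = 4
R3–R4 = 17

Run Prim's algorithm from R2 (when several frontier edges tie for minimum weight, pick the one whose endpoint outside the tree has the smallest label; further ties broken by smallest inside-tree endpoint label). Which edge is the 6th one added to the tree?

R1-R6

Grow the tree from R2 using Prim:
Step 1: frontier [R2–R7 4, R2–R3 7] → take R2–R7 (4); add R7.
Step 2: frontier [R2–R3 7, R1–R7 3, R7–R8 18] → take R1–R7 (3); add R1.
Step 3: frontier [R1–R9 2, R1–R4 12, R1–R6 14, R1–R8 15, R1–R5 17, R2–R3 7, R7–R8 18] → take R1–R9 (2); add R9.
Step 4: frontier [R1–R4 12, R1–R6 14, R1–R8 15, R1–R5 17, R2–R3 7, R7–R8 18, R3–R9 18] → take R2–R3 (7); add R3.
Step 5: frontier [R1–R4 12, R1–R6 14, R1–R8 15, R1–R5 17, R3–R4 17, R7–R8 18] → take R1–R4 (12); add R4.
Step 6: frontier [R1–R6 14, R1–R8 15, R1–R5 17, R7–R8 18] → take R1–R6 (14); add R6.
Step 7: frontier [R1–R8 15, R1–R5 17, R7–R8 18] → take R1–R8 (15); add R8.
Step 8: frontier [R1–R5 17, R5–R8 18] → take R1–R5 (17); add R5.
The 6th edge added is R1–R6.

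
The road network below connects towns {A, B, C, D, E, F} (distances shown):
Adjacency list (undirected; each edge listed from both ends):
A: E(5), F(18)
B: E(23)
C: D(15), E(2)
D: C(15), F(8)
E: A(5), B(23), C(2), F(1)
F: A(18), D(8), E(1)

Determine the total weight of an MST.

39

Prim's algorithm from E:
Step 1: frontier [E—F 1, C—E 2, A—E 5, B—E 23] → take E—F (1); add F.
Step 2: frontier [C—E 2, A—E 5, B—E 23, D—F 8, A—F 18] → take C—E (2); add C.
Step 3: frontier [C—D 15, A—E 5, B—E 23, D—F 8, A—F 18] → take A—E (5); add A.
Step 4: frontier [C—D 15, B—E 23, D—F 8] → take D—F (8); add D.
Step 5: frontier [B—E 23] → take B—E (23); add B.
MST edges: E—F, C—E, A—E, D—F, B—E; total weight 1+2+5+8+23 = 39.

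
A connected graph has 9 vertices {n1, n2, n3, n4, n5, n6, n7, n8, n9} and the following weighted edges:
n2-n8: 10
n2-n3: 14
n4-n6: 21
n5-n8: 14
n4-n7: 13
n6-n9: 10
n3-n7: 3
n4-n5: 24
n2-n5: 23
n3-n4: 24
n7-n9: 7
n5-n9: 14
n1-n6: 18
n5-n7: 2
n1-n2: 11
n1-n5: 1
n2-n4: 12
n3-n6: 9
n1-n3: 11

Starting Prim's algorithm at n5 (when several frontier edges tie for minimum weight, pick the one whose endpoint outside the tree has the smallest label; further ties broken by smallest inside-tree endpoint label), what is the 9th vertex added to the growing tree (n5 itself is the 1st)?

n4

Prim's algorithm from n5:
Step 1: cheapest edge leaving the tree is n1-n5 (1); add n1.
Step 2: cheapest edge leaving the tree is n5-n7 (2); add n7.
Step 3: cheapest edge leaving the tree is n3-n7 (3); add n3.
Step 4: cheapest edge leaving the tree is n7-n9 (7); add n9.
Step 5: cheapest edge leaving the tree is n3-n6 (9); add n6.
Step 6: cheapest edge leaving the tree is n1-n2 (11); add n2.
Step 7: cheapest edge leaving the tree is n2-n8 (10); add n8.
Step 8: cheapest edge leaving the tree is n2-n4 (12); add n4.
Vertex order: n5, n1, n7, n3, n9, n6, n2, n8, n4. The 9th vertex is n4.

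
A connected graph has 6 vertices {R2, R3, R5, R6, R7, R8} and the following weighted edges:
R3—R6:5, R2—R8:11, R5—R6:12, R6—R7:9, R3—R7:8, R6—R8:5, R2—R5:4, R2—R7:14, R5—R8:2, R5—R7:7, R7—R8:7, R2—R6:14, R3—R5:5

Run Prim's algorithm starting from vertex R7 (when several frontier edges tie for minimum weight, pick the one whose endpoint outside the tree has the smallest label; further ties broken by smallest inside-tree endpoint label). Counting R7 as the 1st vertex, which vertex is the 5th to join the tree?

R3

Grow the tree from R7 using Prim:
Step 1: frontier [R5—R7 7, R7—R8 7, R3—R7 8, R6—R7 9, R2—R7 14] → take R5—R7 (7); add R5.
Step 2: frontier [R5—R8 2, R2—R5 4, R3—R5 5, R5—R6 12, R7—R8 7, R3—R7 8, R6—R7 9, R2—R7 14] → take R5—R8 (2); add R8.
Step 3: frontier [R2—R5 4, R3—R5 5, R5—R6 12, R3—R7 8, R6—R7 9, R2—R7 14, R6—R8 5, R2—R8 11] → take R2—R5 (4); add R2.
Step 4: frontier [R2—R6 14, R3—R5 5, R5—R6 12, R3—R7 8, R6—R7 9, R6—R8 5] → take R3—R5 (5); add R3.
Step 5: frontier [R2—R6 14, R3—R6 5, R5—R6 12, R6—R7 9, R6—R8 5] → take R3—R6 (5); add R6.
Vertex order: R7, R5, R8, R2, R3, R6. The 5th vertex is R3.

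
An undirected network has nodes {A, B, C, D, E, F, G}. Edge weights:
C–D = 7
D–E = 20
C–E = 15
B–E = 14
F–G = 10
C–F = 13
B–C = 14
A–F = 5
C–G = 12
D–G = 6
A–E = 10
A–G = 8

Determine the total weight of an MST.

Sort edges by weight, then run Kruskal:
A–F (5): add. Components now {A,F} {B} {C} {D} {E} {G}
D–G (6): add. Components now {A,F} {B} {C} {D,G} {E}
C–D (7): add. Components now {A,F} {B} {C,D,G} {E}
A–G (8): add. Components now {A,C,D,F,G} {B} {E}
A–E (10): add. Components now {A,C,D,E,F,G} {B}
F–G (10): skip — F and G already connected.
C–G (12): skip — C and G already connected.
C–F (13): skip — C and F already connected.
B–C (14): add. Components now {A,B,C,D,E,F,G}
MST edges: A–F, D–G, C–D, A–G, A–E, B–C; total weight 5+6+7+8+10+14 = 50.

50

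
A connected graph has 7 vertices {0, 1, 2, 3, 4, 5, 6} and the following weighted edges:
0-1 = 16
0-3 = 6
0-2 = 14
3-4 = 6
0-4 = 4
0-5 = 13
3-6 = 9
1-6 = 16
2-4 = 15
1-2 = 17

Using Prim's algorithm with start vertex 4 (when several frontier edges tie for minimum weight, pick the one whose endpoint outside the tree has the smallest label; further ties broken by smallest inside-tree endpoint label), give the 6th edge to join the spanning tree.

0-1

Grow the tree from 4 using Prim:
Step 1: cheapest edge leaving the tree is 0-4 (4); add 0.
Step 2: cheapest edge leaving the tree is 0-3 (6); add 3.
Step 3: cheapest edge leaving the tree is 3-6 (9); add 6.
Step 4: cheapest edge leaving the tree is 0-5 (13); add 5.
Step 5: cheapest edge leaving the tree is 0-2 (14); add 2.
Step 6: cheapest edge leaving the tree is 0-1 (16); add 1.
The 6th edge added is 0-1.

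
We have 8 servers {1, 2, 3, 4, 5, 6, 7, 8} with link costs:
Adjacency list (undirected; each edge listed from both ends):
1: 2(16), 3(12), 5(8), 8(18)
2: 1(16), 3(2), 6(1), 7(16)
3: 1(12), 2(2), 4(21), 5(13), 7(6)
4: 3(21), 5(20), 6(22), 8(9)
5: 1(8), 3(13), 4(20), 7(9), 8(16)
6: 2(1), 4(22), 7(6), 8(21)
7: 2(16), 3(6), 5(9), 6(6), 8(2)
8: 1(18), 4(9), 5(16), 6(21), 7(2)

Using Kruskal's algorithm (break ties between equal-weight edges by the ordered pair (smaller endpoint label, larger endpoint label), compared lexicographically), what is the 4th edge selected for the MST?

Sort edges by weight, then run Kruskal:
2 6 (1): add — endpoints in different components.
2 3 (2): add — endpoints in different components.
7 8 (2): add — endpoints in different components.
3 7 (6): add — endpoints in different components.
6 7 (6): skip — 6 and 7 already connected.
1 5 (8): add — endpoints in different components.
4 8 (9): add — endpoints in different components.
5 7 (9): add — endpoints in different components.
The 4th edge added is 3 7.

3-7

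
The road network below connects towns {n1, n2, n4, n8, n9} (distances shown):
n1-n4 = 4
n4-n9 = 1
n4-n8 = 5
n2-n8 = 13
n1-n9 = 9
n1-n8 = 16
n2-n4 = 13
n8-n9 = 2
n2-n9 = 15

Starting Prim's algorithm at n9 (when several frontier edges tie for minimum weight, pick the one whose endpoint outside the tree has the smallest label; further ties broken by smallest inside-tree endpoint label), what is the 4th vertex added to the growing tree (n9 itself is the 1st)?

n1

Prim, starting at n9.
Step 1: cheapest edge leaving the tree is n4-n9 (1); add n4.
Step 2: cheapest edge leaving the tree is n8-n9 (2); add n8.
Step 3: cheapest edge leaving the tree is n1-n4 (4); add n1.
Step 4: cheapest edge leaving the tree is n2-n4 (13); add n2.
Vertex order: n9, n4, n8, n1, n2. The 4th vertex is n1.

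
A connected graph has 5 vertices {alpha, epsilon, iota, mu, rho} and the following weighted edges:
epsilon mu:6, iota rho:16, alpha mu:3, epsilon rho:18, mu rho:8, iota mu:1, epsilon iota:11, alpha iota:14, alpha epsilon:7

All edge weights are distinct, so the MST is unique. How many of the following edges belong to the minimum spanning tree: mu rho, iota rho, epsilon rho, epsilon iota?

Kruskal: consider edges lightest-first.
iota mu (1): add — endpoints in different components.
alpha mu (3): add — endpoints in different components.
epsilon mu (6): add — endpoints in different components.
alpha epsilon (7): skip — alpha and epsilon already connected.
mu rho (8): add — endpoints in different components.
MST edge set: {iota mu, alpha mu, epsilon mu, mu rho}.
Of the listed edges, {mu rho} are in the MST → 1.

1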